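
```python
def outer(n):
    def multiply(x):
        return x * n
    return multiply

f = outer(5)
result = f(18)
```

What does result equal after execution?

Step 1: outer(5) returns multiply closure with n = 5.
Step 2: f(18) computes 18 * 5 = 90.
Step 3: result = 90

The answer is 90.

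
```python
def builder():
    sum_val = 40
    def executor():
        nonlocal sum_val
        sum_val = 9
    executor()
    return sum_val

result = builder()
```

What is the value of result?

Step 1: builder() sets sum_val = 40.
Step 2: executor() uses nonlocal to reassign sum_val = 9.
Step 3: result = 9

The answer is 9.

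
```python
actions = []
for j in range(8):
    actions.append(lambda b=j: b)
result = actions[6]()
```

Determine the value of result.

Step 1: Default argument b=j captures j's value at each iteration.
Step 2: actions[6] captured b = 6 when j was 6.
Step 3: result = 6

The answer is 6.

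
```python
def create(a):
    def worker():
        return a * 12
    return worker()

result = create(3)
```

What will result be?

Step 1: create(3) binds parameter a = 3.
Step 2: worker() accesses a = 3 from enclosing scope.
Step 3: result = 3 * 12 = 36

The answer is 36.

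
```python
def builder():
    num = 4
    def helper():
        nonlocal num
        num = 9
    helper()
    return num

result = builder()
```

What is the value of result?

Step 1: builder() sets num = 4.
Step 2: helper() uses nonlocal to reassign num = 9.
Step 3: result = 9

The answer is 9.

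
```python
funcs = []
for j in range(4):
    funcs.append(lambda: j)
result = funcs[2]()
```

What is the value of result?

Step 1: The loop creates 4 lambdas, all referencing the same variable j.
Step 2: After the loop, j = 3 (final value).
Step 3: funcs[2]() looks up j at call time and finds 3. This is the late binding gotcha. result = 3

The answer is 3.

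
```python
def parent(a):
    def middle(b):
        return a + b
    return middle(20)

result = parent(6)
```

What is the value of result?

Step 1: parent(6) passes a = 6.
Step 2: middle(20) has b = 20, reads a = 6 from enclosing.
Step 3: result = 6 + 20 = 26

The answer is 26.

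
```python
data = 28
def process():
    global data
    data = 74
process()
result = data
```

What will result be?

Step 1: data = 28 globally.
Step 2: process() declares global data and sets it to 74.
Step 3: After process(), global data = 74. result = 74

The answer is 74.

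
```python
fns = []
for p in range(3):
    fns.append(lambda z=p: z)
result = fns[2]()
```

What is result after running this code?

Step 1: Default argument z=p captures p's value at each iteration.
Step 2: fns[2] captured z = 2 when p was 2.
Step 3: result = 2

The answer is 2.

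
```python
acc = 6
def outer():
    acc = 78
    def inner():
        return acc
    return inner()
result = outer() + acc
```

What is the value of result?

Step 1: Global acc = 6. outer() shadows with acc = 78.
Step 2: inner() returns enclosing acc = 78. outer() = 78.
Step 3: result = 78 + global acc (6) = 84

The answer is 84.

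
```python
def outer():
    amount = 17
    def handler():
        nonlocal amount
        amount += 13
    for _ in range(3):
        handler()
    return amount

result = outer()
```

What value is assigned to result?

Step 1: amount = 17.
Step 2: handler() is called 3 times in a loop, each adding 13 via nonlocal.
Step 3: amount = 17 + 13 * 3 = 56

The answer is 56.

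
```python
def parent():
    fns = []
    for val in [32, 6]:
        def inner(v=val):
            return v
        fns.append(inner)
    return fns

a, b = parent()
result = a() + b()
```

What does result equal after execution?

Step 1: Default argument v=val captures val at each iteration.
Step 2: a() returns 32 (captured at first iteration), b() returns 6 (captured at second).
Step 3: result = 32 + 6 = 38

The answer is 38.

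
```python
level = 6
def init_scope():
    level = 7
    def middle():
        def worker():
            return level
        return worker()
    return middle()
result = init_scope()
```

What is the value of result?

Step 1: init_scope() defines level = 7. middle() and worker() have no local level.
Step 2: worker() checks local (none), enclosing middle() (none), enclosing init_scope() and finds level = 7.
Step 3: result = 7

The answer is 7.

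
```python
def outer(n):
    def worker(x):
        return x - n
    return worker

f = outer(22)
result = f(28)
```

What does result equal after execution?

Step 1: outer(22) creates a closure capturing n = 22.
Step 2: f(28) computes 28 - 22 = 6.
Step 3: result = 6

The answer is 6.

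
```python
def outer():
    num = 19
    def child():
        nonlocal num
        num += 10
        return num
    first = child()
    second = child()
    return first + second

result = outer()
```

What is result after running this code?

Step 1: num starts at 19.
Step 2: First call: num = 19 + 10 = 29, returns 29.
Step 3: Second call: num = 29 + 10 = 39, returns 39.
Step 4: result = 29 + 39 = 68

The answer is 68.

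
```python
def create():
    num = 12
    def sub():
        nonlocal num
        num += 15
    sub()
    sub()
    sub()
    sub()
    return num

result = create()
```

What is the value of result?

Step 1: num starts at 12.
Step 2: sub() is called 4 times, each adding 15.
Step 3: num = 12 + 15 * 4 = 72

The answer is 72.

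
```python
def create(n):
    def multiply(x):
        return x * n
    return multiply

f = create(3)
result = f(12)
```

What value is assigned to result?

Step 1: create(3) returns multiply closure with n = 3.
Step 2: f(12) computes 12 * 3 = 36.
Step 3: result = 36

The answer is 36.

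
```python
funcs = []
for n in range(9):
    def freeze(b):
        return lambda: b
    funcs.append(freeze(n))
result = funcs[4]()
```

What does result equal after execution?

Step 1: freeze(n) creates a new scope capturing b = n at call time.
Step 2: funcs[4] = freeze(4), so its lambda captures b = 4.
Step 3: result = 4 (closure factory fixes late binding)

The answer is 4.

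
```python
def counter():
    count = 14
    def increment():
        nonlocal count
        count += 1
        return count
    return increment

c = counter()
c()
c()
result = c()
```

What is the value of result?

Step 1: counter() creates closure with count = 14.
Step 2: Each c() call increments count via nonlocal. After 3 calls: 14 + 3 = 17.
Step 3: result = 17

The answer is 17.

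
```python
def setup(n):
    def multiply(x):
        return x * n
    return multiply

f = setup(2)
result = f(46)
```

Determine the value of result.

Step 1: setup(2) returns multiply closure with n = 2.
Step 2: f(46) computes 46 * 2 = 92.
Step 3: result = 92

The answer is 92.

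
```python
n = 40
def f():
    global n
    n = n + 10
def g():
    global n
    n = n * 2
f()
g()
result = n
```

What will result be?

Step 1: n = 40.
Step 2: f() adds 10: n = 40 + 10 = 50.
Step 3: g() doubles: n = 50 * 2 = 100.
Step 4: result = 100

The answer is 100.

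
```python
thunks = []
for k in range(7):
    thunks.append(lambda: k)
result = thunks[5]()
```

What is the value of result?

Step 1: The loop creates 7 lambdas, all referencing the same variable k.
Step 2: After the loop, k = 6 (final value).
Step 3: thunks[5]() looks up k at call time and finds 6. This is the late binding gotcha. result = 6

The answer is 6.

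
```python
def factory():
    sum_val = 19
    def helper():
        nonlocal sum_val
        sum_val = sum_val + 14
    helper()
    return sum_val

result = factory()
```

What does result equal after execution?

Step 1: factory() sets sum_val = 19.
Step 2: helper() uses nonlocal to modify sum_val in factory's scope: sum_val = 19 + 14 = 33.
Step 3: factory() returns the modified sum_val = 33

The answer is 33.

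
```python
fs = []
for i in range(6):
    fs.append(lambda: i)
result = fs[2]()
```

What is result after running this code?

Step 1: The loop creates 6 lambdas, all referencing the same variable i.
Step 2: After the loop, i = 5 (final value).
Step 3: fs[2]() looks up i at call time and finds 5. This is the late binding gotcha. result = 5

The answer is 5.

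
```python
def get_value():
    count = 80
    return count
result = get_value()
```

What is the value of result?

Step 1: get_value() defines count = 80 in its local scope.
Step 2: return count finds the local variable count = 80.
Step 3: result = 80

The answer is 80.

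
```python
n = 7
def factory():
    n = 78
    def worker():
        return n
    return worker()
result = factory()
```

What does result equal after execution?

Step 1: n = 7 globally, but factory() defines n = 78 locally.
Step 2: worker() looks up n. Not in local scope, so checks enclosing scope (factory) and finds n = 78.
Step 3: result = 78

The answer is 78.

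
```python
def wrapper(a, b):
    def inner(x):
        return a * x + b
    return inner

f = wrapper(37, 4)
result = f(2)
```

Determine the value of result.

Step 1: wrapper(37, 4) captures a = 37, b = 4.
Step 2: f(2) computes 37 * 2 + 4 = 78.
Step 3: result = 78

The answer is 78.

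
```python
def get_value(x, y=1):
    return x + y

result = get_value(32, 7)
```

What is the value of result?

Step 1: get_value(32, 7) overrides default y with 7.
Step 2: Returns 32 + 7 = 39.
Step 3: result = 39

The answer is 39.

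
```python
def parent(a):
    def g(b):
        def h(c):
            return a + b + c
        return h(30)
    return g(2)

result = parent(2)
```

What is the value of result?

Step 1: a = 2, b = 2, c = 30 across three nested scopes.
Step 2: h() accesses all three via LEGB rule.
Step 3: result = 2 + 2 + 30 = 34

The answer is 34.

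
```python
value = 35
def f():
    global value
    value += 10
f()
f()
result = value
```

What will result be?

Step 1: value = 35.
Step 2: First f(): value = 35 + 10 = 45.
Step 3: Second f(): value = 45 + 10 = 55. result = 55

The answer is 55.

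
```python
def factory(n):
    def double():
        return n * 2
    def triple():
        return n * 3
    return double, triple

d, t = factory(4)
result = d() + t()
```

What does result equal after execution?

Step 1: Both closures capture the same n = 4.
Step 2: d() = 4 * 2 = 8, t() = 4 * 3 = 12.
Step 3: result = 8 + 12 = 20

The answer is 20.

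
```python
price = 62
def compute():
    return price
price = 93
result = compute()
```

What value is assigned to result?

Step 1: price is first set to 62, then reassigned to 93.
Step 2: compute() is called after the reassignment, so it looks up the current global price = 93.
Step 3: result = 93

The answer is 93.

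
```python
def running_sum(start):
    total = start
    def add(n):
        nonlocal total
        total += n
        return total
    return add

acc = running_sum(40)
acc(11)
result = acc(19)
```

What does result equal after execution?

Step 1: running_sum(40) creates closure with total = 40.
Step 2: First acc(11): total = 40 + 11 = 51.
Step 3: Second acc(19): total = 51 + 19 = 70. result = 70

The answer is 70.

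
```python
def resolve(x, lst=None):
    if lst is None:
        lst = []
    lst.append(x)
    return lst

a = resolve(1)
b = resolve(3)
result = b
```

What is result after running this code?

Step 1: None default with guard creates a NEW list each call.
Step 2: a = [1] (fresh list). b = [3] (another fresh list).
Step 3: result = [3] (this is the fix for mutable default)

The answer is [3].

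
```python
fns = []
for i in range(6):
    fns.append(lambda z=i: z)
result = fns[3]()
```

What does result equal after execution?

Step 1: Default argument z=i captures i's value at each iteration.
Step 2: fns[3] captured z = 3 when i was 3.
Step 3: result = 3

The answer is 3.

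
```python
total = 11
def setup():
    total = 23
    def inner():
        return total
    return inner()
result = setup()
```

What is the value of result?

Step 1: total = 11 globally, but setup() defines total = 23 locally.
Step 2: inner() looks up total. Not in local scope, so checks enclosing scope (setup) and finds total = 23.
Step 3: result = 23

The answer is 23.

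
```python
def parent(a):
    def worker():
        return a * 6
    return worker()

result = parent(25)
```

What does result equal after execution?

Step 1: parent(25) binds parameter a = 25.
Step 2: worker() accesses a = 25 from enclosing scope.
Step 3: result = 25 * 6 = 150

The answer is 150.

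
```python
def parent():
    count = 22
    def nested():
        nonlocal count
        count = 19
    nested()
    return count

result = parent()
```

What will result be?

Step 1: parent() sets count = 22.
Step 2: nested() uses nonlocal to reassign count = 19.
Step 3: result = 19

The answer is 19.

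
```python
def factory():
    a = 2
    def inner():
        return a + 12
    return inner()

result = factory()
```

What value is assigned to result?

Step 1: factory() defines a = 2.
Step 2: inner() reads a = 2 from enclosing scope, returns 2 + 12 = 14.
Step 3: result = 14

The answer is 14.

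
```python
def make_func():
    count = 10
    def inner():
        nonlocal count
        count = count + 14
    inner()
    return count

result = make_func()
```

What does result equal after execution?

Step 1: make_func() sets count = 10.
Step 2: inner() uses nonlocal to modify count in make_func's scope: count = 10 + 14 = 24.
Step 3: make_func() returns the modified count = 24

The answer is 24.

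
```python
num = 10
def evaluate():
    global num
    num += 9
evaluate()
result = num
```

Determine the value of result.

Step 1: num = 10 globally.
Step 2: evaluate() modifies global num: num += 9 = 19.
Step 3: result = 19

The answer is 19.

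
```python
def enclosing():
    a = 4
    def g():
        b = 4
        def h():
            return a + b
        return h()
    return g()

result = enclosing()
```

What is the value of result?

Step 1: enclosing() defines a = 4. g() defines b = 4.
Step 2: h() accesses both from enclosing scopes: a = 4, b = 4.
Step 3: result = 4 + 4 = 8

The answer is 8.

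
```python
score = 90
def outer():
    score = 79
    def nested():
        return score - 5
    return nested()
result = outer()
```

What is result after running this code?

Step 1: outer() shadows global score with score = 79.
Step 2: nested() finds score = 79 in enclosing scope, computes 79 - 5 = 74.
Step 3: result = 74

The answer is 74.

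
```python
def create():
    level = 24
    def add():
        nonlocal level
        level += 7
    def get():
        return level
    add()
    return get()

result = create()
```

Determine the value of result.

Step 1: level = 24. add() modifies it via nonlocal, get() reads it.
Step 2: add() makes level = 24 + 7 = 31.
Step 3: get() returns 31. result = 31

The answer is 31.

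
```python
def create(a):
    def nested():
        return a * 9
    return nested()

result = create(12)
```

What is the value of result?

Step 1: create(12) binds parameter a = 12.
Step 2: nested() accesses a = 12 from enclosing scope.
Step 3: result = 12 * 9 = 108

The answer is 108.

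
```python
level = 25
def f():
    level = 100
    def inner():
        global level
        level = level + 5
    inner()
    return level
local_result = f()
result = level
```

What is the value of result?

Step 1: Global level = 25. f() creates local level = 100.
Step 2: inner() declares global level and adds 5: global level = 25 + 5 = 30.
Step 3: f() returns its local level = 100 (unaffected by inner).
Step 4: result = global level = 30

The answer is 30.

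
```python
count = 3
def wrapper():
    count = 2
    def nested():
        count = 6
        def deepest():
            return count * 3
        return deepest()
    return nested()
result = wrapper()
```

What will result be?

Step 1: deepest() looks up count through LEGB: not local, finds count = 6 in enclosing nested().
Step 2: Returns 6 * 3 = 18.
Step 3: result = 18

The answer is 18.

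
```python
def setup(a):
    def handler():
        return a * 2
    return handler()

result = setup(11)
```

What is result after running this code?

Step 1: setup(11) binds parameter a = 11.
Step 2: handler() accesses a = 11 from enclosing scope.
Step 3: result = 11 * 2 = 22

The answer is 22.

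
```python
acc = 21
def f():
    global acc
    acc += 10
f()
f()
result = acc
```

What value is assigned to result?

Step 1: acc = 21.
Step 2: First f(): acc = 21 + 10 = 31.
Step 3: Second f(): acc = 31 + 10 = 41. result = 41

The answer is 41.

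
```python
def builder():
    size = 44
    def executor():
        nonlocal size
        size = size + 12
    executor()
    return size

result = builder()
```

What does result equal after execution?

Step 1: builder() sets size = 44.
Step 2: executor() uses nonlocal to modify size in builder's scope: size = 44 + 12 = 56.
Step 3: builder() returns the modified size = 56

The answer is 56.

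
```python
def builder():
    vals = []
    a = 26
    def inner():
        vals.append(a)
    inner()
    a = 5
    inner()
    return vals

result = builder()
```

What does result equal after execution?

Step 1: a = 26. inner() appends current a to vals.
Step 2: First inner(): appends 26. Then a = 5.
Step 3: Second inner(): appends 5 (closure sees updated a). result = [26, 5]

The answer is [26, 5].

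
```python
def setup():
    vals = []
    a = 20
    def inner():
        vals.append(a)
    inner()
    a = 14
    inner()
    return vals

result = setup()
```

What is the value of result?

Step 1: a = 20. inner() appends current a to vals.
Step 2: First inner(): appends 20. Then a = 14.
Step 3: Second inner(): appends 14 (closure sees updated a). result = [20, 14]

The answer is [20, 14].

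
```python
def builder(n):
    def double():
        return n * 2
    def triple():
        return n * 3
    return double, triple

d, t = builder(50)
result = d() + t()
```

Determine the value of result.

Step 1: Both closures capture the same n = 50.
Step 2: d() = 50 * 2 = 100, t() = 50 * 3 = 150.
Step 3: result = 100 + 150 = 250

The answer is 250.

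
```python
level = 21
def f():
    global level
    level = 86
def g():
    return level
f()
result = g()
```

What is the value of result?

Step 1: level = 21.
Step 2: f() sets global level = 86.
Step 3: g() reads global level = 86. result = 86

The answer is 86.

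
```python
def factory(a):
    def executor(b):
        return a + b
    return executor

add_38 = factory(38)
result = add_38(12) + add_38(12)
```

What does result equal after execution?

Step 1: add_38 captures a = 38.
Step 2: add_38(12) = 38 + 12 = 50, called twice.
Step 3: result = 50 + 50 = 100

The answer is 100.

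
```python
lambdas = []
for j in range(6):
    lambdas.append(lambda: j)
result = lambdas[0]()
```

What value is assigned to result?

Step 1: The loop creates 6 lambdas, all referencing the same variable j.
Step 2: After the loop, j = 5 (final value).
Step 3: lambdas[0]() looks up j at call time and finds 5. This is the late binding gotcha. result = 5

The answer is 5.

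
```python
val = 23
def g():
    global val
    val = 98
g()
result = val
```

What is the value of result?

Step 1: val = 23 globally.
Step 2: g() declares global val and sets it to 98.
Step 3: After g(), global val = 98. result = 98

The answer is 98.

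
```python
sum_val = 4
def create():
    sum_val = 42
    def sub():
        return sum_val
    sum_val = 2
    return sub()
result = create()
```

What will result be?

Step 1: create() sets sum_val = 42, then later sum_val = 2.
Step 2: sub() is called after sum_val is reassigned to 2. Closures capture variables by reference, not by value.
Step 3: result = 2

The answer is 2.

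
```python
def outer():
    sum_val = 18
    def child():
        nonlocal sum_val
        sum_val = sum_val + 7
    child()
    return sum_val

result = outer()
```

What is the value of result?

Step 1: outer() sets sum_val = 18.
Step 2: child() uses nonlocal to modify sum_val in outer's scope: sum_val = 18 + 7 = 25.
Step 3: outer() returns the modified sum_val = 25

The answer is 25.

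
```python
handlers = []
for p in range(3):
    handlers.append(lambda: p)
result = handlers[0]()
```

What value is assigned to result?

Step 1: The loop creates 3 lambdas, all referencing the same variable p.
Step 2: After the loop, p = 2 (final value).
Step 3: handlers[0]() looks up p at call time and finds 2. This is the late binding gotcha. result = 2

The answer is 2.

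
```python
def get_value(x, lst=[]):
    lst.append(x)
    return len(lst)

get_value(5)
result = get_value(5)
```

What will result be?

Step 1: Mutable default list persists between calls.
Step 2: First call: lst = [5], len = 1. Second call: lst = [5, 5], len = 2.
Step 3: result = 2

The answer is 2.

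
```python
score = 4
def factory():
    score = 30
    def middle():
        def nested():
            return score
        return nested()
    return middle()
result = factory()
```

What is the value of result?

Step 1: factory() defines score = 30. middle() and nested() have no local score.
Step 2: nested() checks local (none), enclosing middle() (none), enclosing factory() and finds score = 30.
Step 3: result = 30

The answer is 30.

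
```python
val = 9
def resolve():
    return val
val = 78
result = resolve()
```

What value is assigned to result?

Step 1: val is first set to 9, then reassigned to 78.
Step 2: resolve() is called after the reassignment, so it looks up the current global val = 78.
Step 3: result = 78

The answer is 78.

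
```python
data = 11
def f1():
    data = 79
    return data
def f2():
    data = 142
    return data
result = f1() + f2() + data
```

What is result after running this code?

Step 1: Each function shadows global data with its own local.
Step 2: f1() returns 79, f2() returns 142.
Step 3: Global data = 11 is unchanged. result = 79 + 142 + 11 = 232

The answer is 232.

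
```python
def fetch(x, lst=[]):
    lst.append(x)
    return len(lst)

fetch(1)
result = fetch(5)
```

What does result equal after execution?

Step 1: Mutable default list persists between calls.
Step 2: First call: lst = [1], len = 1. Second call: lst = [1, 5], len = 2.
Step 3: result = 2

The answer is 2.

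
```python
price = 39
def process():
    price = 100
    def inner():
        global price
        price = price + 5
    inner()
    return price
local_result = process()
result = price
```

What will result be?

Step 1: Global price = 39. process() creates local price = 100.
Step 2: inner() declares global price and adds 5: global price = 39 + 5 = 44.
Step 3: process() returns its local price = 100 (unaffected by inner).
Step 4: result = global price = 44

The answer is 44.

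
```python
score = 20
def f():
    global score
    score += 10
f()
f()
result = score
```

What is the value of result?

Step 1: score = 20.
Step 2: First f(): score = 20 + 10 = 30.
Step 3: Second f(): score = 30 + 10 = 40. result = 40

The answer is 40.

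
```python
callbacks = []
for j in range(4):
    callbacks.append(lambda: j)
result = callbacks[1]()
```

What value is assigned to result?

Step 1: The loop creates 4 lambdas, all referencing the same variable j.
Step 2: After the loop, j = 3 (final value).
Step 3: callbacks[1]() looks up j at call time and finds 3. This is the late binding gotcha. result = 3

The answer is 3.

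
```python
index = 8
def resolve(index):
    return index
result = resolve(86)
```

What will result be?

Step 1: Global index = 8.
Step 2: resolve(86) takes parameter index = 86, which shadows the global.
Step 3: result = 86

The answer is 86.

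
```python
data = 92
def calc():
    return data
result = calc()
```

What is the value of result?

Step 1: data = 92 is defined in the global scope.
Step 2: calc() looks up data. No local data exists, so Python checks the global scope via LEGB rule and finds data = 92.
Step 3: result = 92

The answer is 92.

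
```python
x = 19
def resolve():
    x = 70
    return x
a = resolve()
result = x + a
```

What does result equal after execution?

Step 1: Global x = 19. resolve() returns local x = 70.
Step 2: a = 70. Global x still = 19.
Step 3: result = 19 + 70 = 89

The answer is 89.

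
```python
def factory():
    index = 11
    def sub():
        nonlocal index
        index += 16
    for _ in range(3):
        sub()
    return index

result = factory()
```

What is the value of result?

Step 1: index = 11.
Step 2: sub() is called 3 times in a loop, each adding 16 via nonlocal.
Step 3: index = 11 + 16 * 3 = 59

The answer is 59.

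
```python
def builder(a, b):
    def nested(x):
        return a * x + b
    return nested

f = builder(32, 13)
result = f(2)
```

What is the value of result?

Step 1: builder(32, 13) captures a = 32, b = 13.
Step 2: f(2) computes 32 * 2 + 13 = 77.
Step 3: result = 77

The answer is 77.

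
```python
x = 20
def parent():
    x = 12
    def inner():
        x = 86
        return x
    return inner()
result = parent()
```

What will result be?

Step 1: Three scopes define x: global (20), parent (12), inner (86).
Step 2: inner() has its own local x = 86, which shadows both enclosing and global.
Step 3: result = 86 (local wins in LEGB)

The answer is 86.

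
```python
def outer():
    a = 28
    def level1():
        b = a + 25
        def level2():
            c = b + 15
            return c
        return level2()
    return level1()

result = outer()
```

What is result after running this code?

Step 1: a = 28. b = a + 25 = 53.
Step 2: c = b + 15 = 53 + 15 = 68.
Step 3: result = 68

The answer is 68.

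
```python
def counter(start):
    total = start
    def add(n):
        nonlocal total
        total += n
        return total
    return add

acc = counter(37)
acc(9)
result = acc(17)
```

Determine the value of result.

Step 1: counter(37) creates closure with total = 37.
Step 2: First acc(9): total = 37 + 9 = 46.
Step 3: Second acc(17): total = 46 + 17 = 63. result = 63

The answer is 63.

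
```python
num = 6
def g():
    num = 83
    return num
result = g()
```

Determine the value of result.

Step 1: Global num = 6.
Step 2: g() creates local num = 83, shadowing the global.
Step 3: Returns local num = 83. result = 83

The answer is 83.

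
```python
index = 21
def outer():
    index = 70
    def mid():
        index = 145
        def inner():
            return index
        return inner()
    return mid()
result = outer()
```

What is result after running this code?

Step 1: Three levels of shadowing: global 21, outer 70, mid 145.
Step 2: inner() finds index = 145 in enclosing mid() scope.
Step 3: result = 145

The answer is 145.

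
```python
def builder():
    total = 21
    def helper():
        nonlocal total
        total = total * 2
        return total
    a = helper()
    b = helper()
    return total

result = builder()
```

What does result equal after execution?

Step 1: total starts at 21.
Step 2: First helper(): total = 21 * 2 = 42.
Step 3: Second helper(): total = 42 * 2 = 84.
Step 4: result = 84

The answer is 84.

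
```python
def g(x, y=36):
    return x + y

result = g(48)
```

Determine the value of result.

Step 1: g(48) uses default y = 36.
Step 2: Returns 48 + 36 = 84.
Step 3: result = 84

The answer is 84.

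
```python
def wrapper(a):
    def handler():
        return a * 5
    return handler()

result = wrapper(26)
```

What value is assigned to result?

Step 1: wrapper(26) binds parameter a = 26.
Step 2: handler() accesses a = 26 from enclosing scope.
Step 3: result = 26 * 5 = 130

The answer is 130.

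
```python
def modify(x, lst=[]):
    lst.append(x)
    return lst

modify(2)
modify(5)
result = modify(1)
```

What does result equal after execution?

Step 1: Mutable default argument gotcha! The list [] is created once.
Step 2: Each call appends to the SAME list: [2], [2, 5], [2, 5, 1].
Step 3: result = [2, 5, 1]

The answer is [2, 5, 1].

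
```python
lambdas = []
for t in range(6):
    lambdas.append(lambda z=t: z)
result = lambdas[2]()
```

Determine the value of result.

Step 1: Default argument z=t captures t's value at each iteration.
Step 2: lambdas[2] captured z = 2 when t was 2.
Step 3: result = 2

The answer is 2.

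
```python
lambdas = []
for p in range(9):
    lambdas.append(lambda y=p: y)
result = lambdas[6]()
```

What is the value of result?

Step 1: Default argument y=p captures p's value at each iteration.
Step 2: lambdas[6] captured y = 6 when p was 6.
Step 3: result = 6

The answer is 6.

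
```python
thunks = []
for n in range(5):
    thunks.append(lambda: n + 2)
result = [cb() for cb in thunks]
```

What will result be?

Step 1: All lambdas capture n by reference. After the loop, n = 4.
Step 2: Each call returns 4 + 2 = 6.
Step 3: result = [6, 6, 6, 6, 6]

The answer is [6, 6, 6, 6, 6].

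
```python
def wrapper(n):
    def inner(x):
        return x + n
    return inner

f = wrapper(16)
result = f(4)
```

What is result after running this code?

Step 1: wrapper(16) creates a closure that captures n = 16.
Step 2: f(4) calls the closure with x = 4, returning 4 + 16 = 20.
Step 3: result = 20

The answer is 20.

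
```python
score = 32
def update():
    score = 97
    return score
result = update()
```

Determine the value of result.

Step 1: Global score = 32.
Step 2: update() creates local score = 97, shadowing the global.
Step 3: Returns local score = 97. result = 97

The answer is 97.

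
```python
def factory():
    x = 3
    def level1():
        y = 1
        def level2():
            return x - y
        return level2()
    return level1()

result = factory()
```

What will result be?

Step 1: x = 3 in factory. y = 1 in level1.
Step 2: level2() reads x = 3 and y = 1 from enclosing scopes.
Step 3: result = 3 - 1 = 2

The answer is 2.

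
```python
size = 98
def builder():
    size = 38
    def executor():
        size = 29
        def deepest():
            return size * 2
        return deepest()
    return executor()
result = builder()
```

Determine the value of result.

Step 1: deepest() looks up size through LEGB: not local, finds size = 29 in enclosing executor().
Step 2: Returns 29 * 2 = 58.
Step 3: result = 58

The answer is 58.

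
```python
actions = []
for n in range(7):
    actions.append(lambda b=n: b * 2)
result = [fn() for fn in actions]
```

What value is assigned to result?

Step 1: Default arg b=n captures n at each iteration.
Step 2: actions[k] has b defaulting to k, returns k * 2.
Step 3: result = [0, 2, 4, 6, 8, 10, 12]

The answer is [0, 2, 4, 6, 8, 10, 12].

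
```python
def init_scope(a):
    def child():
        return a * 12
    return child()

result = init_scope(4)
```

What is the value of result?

Step 1: init_scope(4) binds parameter a = 4.
Step 2: child() accesses a = 4 from enclosing scope.
Step 3: result = 4 * 12 = 48

The answer is 48.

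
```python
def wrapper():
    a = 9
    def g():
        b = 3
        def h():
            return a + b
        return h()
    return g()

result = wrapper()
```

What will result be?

Step 1: wrapper() defines a = 9. g() defines b = 3.
Step 2: h() accesses both from enclosing scopes: a = 9, b = 3.
Step 3: result = 9 + 3 = 12

The answer is 12.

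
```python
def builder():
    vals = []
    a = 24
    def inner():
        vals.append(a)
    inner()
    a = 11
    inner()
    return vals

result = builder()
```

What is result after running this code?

Step 1: a = 24. inner() appends current a to vals.
Step 2: First inner(): appends 24. Then a = 11.
Step 3: Second inner(): appends 11 (closure sees updated a). result = [24, 11]

The answer is [24, 11].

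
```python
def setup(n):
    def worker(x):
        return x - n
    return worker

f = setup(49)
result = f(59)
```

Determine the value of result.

Step 1: setup(49) creates a closure capturing n = 49.
Step 2: f(59) computes 59 - 49 = 10.
Step 3: result = 10

The answer is 10.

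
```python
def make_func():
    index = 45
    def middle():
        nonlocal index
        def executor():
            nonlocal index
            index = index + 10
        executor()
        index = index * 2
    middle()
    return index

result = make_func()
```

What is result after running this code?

Step 1: index = 45.
Step 2: executor() adds 10: index = 45 + 10 = 55.
Step 3: middle() doubles: index = 55 * 2 = 110.
Step 4: result = 110

The answer is 110.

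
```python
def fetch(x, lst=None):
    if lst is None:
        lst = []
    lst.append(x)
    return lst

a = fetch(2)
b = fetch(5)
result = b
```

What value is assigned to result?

Step 1: None default with guard creates a NEW list each call.
Step 2: a = [2] (fresh list). b = [5] (another fresh list).
Step 3: result = [5] (this is the fix for mutable default)

The answer is [5].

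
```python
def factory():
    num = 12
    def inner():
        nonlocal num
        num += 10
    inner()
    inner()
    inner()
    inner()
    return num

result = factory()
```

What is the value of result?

Step 1: num starts at 12.
Step 2: inner() is called 4 times, each adding 10.
Step 3: num = 12 + 10 * 4 = 52

The answer is 52.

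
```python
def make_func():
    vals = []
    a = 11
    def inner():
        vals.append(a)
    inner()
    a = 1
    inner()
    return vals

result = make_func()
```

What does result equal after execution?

Step 1: a = 11. inner() appends current a to vals.
Step 2: First inner(): appends 11. Then a = 1.
Step 3: Second inner(): appends 1 (closure sees updated a). result = [11, 1]

The answer is [11, 1].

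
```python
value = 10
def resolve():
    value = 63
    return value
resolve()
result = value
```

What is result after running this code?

Step 1: value = 10 globally.
Step 2: resolve() creates a LOCAL value = 63 (no global keyword!).
Step 3: The global value is unchanged. result = 10

The answer is 10.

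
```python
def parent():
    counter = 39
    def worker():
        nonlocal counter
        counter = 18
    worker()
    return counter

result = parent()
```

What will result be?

Step 1: parent() sets counter = 39.
Step 2: worker() uses nonlocal to reassign counter = 18.
Step 3: result = 18

The answer is 18.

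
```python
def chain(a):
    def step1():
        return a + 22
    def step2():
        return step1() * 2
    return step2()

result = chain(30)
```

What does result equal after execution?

Step 1: chain(30) captures a = 30.
Step 2: step2() calls step1() which returns 30 + 22 = 52.
Step 3: step2() returns 52 * 2 = 104

The answer is 104.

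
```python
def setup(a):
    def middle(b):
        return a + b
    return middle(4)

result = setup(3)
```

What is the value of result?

Step 1: setup(3) passes a = 3.
Step 2: middle(4) has b = 4, reads a = 3 from enclosing.
Step 3: result = 3 + 4 = 7

The answer is 7.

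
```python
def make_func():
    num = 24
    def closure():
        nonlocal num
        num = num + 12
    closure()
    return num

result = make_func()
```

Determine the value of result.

Step 1: make_func() sets num = 24.
Step 2: closure() uses nonlocal to modify num in make_func's scope: num = 24 + 12 = 36.
Step 3: make_func() returns the modified num = 36

The answer is 36.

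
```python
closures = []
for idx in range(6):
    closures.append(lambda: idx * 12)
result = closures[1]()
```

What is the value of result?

Step 1: All lambdas reference the same variable idx (late binding).
Step 2: After the loop, idx = 5. Every lambda returns idx * 12.
Step 3: closures[1]() = 5 * 12 = 60

The answer is 60.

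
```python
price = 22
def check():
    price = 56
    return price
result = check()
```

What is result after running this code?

Step 1: Global price = 22.
Step 2: check() creates local price = 56, shadowing the global.
Step 3: Returns local price = 56. result = 56

The answer is 56.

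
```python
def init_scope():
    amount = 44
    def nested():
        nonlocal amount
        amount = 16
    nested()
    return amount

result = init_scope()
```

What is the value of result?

Step 1: init_scope() sets amount = 44.
Step 2: nested() uses nonlocal to reassign amount = 16.
Step 3: result = 16

The answer is 16.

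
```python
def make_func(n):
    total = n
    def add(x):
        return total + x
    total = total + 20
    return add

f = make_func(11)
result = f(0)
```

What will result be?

Step 1: make_func(11) sets total = 11, then total = 11 + 20 = 31.
Step 2: Closures capture by reference, so add sees total = 31.
Step 3: f(0) returns 31 + 0 = 31

The answer is 31.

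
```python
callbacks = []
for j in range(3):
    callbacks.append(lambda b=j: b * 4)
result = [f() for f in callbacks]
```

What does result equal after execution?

Step 1: Default arg b=j captures j at each iteration.
Step 2: callbacks[k] has b defaulting to k, returns k * 4.
Step 3: result = [0, 4, 8]

The answer is [0, 4, 8].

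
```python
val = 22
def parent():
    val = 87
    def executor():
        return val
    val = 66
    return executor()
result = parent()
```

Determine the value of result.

Step 1: parent() sets val = 87, then later val = 66.
Step 2: executor() is called after val is reassigned to 66. Closures capture variables by reference, not by value.
Step 3: result = 66

The answer is 66.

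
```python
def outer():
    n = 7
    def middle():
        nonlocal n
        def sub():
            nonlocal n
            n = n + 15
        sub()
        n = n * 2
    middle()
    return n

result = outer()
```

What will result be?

Step 1: n = 7.
Step 2: sub() adds 15: n = 7 + 15 = 22.
Step 3: middle() doubles: n = 22 * 2 = 44.
Step 4: result = 44

The answer is 44.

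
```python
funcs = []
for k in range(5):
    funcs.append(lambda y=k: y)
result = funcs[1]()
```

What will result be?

Step 1: Default argument y=k captures k's value at each iteration.
Step 2: funcs[1] captured y = 1 when k was 1.
Step 3: result = 1

The answer is 1.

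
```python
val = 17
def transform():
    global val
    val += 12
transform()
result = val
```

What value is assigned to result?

Step 1: val = 17 globally.
Step 2: transform() modifies global val: val += 12 = 29.
Step 3: result = 29

The answer is 29.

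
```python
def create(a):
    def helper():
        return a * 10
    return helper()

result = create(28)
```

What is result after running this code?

Step 1: create(28) binds parameter a = 28.
Step 2: helper() accesses a = 28 from enclosing scope.
Step 3: result = 28 * 10 = 280

The answer is 280.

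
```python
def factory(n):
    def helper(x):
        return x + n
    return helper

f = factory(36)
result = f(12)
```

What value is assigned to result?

Step 1: factory(36) creates a closure that captures n = 36.
Step 2: f(12) calls the closure with x = 12, returning 12 + 36 = 48.
Step 3: result = 48

The answer is 48.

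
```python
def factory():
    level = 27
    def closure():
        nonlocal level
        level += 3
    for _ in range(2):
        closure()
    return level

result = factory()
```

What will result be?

Step 1: level = 27.
Step 2: closure() is called 2 times in a loop, each adding 3 via nonlocal.
Step 3: level = 27 + 3 * 2 = 33

The answer is 33.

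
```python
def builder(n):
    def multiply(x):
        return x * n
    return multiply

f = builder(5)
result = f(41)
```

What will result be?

Step 1: builder(5) returns multiply closure with n = 5.
Step 2: f(41) computes 41 * 5 = 205.
Step 3: result = 205

The answer is 205.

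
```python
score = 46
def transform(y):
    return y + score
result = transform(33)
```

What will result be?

Step 1: score = 46 is defined globally.
Step 2: transform(33) uses parameter y = 33 and looks up score from global scope = 46.
Step 3: result = 33 + 46 = 79

The answer is 79.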